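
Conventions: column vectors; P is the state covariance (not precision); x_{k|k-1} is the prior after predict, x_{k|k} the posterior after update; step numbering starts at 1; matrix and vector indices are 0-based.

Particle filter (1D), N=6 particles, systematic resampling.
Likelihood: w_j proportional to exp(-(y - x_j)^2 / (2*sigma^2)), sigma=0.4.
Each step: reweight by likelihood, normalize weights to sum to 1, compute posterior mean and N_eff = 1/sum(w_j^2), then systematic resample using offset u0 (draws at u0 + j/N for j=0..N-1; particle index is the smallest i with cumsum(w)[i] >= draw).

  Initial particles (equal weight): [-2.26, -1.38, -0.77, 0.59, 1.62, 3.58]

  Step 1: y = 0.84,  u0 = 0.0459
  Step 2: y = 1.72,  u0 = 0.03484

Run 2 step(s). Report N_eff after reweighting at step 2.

N_eff = 1.1977

step 1: w=[0.0000, 0.0000, 0.0003, 0.8460, 0.1536, 0.0000]  mean=0.7478  Neff=1.3525  idx=[3, 3, 3, 3, 3, 4]
step 2: w=[0.0174, 0.0174, 0.0174, 0.0174, 0.0174, 0.9129]  mean=1.5303  Neff=1.1977  idx=[2, 5, 5, 5, 5, 5]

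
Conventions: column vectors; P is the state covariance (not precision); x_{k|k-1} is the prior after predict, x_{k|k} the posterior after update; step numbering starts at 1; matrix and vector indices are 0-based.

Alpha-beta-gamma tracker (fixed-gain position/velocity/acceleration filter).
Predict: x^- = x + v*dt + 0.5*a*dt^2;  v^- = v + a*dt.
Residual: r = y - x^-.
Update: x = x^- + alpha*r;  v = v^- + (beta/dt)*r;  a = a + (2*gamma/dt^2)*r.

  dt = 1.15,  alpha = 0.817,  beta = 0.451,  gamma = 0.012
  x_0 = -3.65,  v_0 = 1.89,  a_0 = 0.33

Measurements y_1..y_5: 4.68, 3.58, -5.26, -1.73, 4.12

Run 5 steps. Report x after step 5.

x_post = 2.8361

step 1: x_pred=-1.2583  r=5.9383  x^+=3.5933  v^+=4.5983  a^+=0.4378
step 2: x_pred=9.1709  r=-5.5909  x^+=4.6031  v^+=2.9092  a^+=0.3363
step 3: x_pred=8.1711  r=-13.4311  x^+=-2.8021  v^+=-1.9714  a^+=0.0926
step 4: x_pred=-5.0080  r=3.2780  x^+=-2.3299  v^+=-0.5794  a^+=0.1521
step 5: x_pred=-2.8956  r=7.0156  x^+=2.8361  v^+=2.3468  a^+=0.2794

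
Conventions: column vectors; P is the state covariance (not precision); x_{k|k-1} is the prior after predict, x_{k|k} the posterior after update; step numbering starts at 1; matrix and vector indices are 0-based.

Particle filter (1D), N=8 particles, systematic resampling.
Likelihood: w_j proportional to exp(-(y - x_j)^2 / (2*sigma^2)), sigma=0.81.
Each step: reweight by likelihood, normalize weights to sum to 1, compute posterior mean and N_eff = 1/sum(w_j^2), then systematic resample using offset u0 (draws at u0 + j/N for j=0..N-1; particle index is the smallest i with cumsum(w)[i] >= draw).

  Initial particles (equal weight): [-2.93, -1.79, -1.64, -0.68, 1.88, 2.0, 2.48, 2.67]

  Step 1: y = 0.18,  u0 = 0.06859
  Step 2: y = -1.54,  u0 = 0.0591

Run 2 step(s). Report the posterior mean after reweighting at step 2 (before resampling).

post_mean = -0.9281

step 1: w=[0.0007, 0.0565, 0.0872, 0.6192, 0.1203, 0.0872, 0.0193, 0.0097]  mean=-0.1931  Neff=2.3994  idx=[2, 3, 3, 3, 3, 3, 4, 5]
step 2: w=[0.2586, 0.1483, 0.1483, 0.1483, 0.1483, 0.1483, 0.0000, 0.0000]  mean=-0.9281  Neff=5.6567  idx=[0, 0, 1, 2, 3, 3, 4, 5]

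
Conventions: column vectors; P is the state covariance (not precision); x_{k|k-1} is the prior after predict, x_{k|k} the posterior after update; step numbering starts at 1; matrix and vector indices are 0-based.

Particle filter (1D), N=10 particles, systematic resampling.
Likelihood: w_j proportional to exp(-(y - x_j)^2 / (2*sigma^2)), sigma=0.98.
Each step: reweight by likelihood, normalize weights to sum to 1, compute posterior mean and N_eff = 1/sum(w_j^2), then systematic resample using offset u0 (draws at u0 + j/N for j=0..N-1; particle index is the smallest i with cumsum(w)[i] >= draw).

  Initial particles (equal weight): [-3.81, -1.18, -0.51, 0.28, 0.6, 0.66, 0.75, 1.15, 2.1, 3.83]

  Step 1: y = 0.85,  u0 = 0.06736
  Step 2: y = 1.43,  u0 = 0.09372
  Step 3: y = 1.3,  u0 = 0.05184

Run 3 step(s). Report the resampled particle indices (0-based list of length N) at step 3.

step 1: w=[0.0000, 0.0205, 0.0670, 0.1483, 0.1700, 0.1723, 0.1747, 0.1676, 0.0778, 0.0017]  mean=0.6926  Neff=6.6600  idx=[2, 3, 4, 4, 5, 5, 6, 7, 7, 8]
step 2: w=[0.0201, 0.0717, 0.0997, 0.0997, 0.1048, 0.1048, 0.1122, 0.1370, 0.1370, 0.1130]  mean=0.9043  Neff=9.0674  idx=[2, 3, 4, 4, 5, 6, 7, 8, 9, 9]
step 3: w=[0.0941, 0.0941, 0.0981, 0.0981, 0.0981, 0.1037, 0.1200, 0.1200, 0.0870, 0.0870]  mean=1.0262  Neff=9.8783  idx=[0, 1, 2, 3, 4, 5, 6, 7, 8, 9]

resampled_idx = [0, 1, 2, 3, 4, 5, 6, 7, 8, 9]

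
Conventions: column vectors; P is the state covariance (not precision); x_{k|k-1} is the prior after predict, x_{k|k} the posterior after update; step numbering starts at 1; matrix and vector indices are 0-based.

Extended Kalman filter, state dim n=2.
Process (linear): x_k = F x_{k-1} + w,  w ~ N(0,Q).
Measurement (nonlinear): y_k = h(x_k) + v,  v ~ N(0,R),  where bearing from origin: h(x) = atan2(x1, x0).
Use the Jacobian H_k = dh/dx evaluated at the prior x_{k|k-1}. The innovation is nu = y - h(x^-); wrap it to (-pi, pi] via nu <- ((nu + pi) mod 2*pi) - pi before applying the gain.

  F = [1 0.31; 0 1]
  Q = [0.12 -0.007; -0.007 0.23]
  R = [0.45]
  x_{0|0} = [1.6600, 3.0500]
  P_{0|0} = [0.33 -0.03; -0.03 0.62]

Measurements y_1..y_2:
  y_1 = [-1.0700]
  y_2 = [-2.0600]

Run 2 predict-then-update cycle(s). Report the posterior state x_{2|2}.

step 1: x^-=[2.6055, 3.0500]  P^-=[0.4910 0.1552; 0.1552 0.8500]  H_jac=[-0.1895 0.1619]  S=[0.4804]  K=[-0.1414; 0.2253]  nu=[-1.9338]  x^+=[2.8790, 2.6144]  P^+=[0.4814 0.1705; 0.1705 0.8256]
step 2: x^-=[3.6894, 2.6144]  P^-=[0.7864 0.4194; 0.4194 1.0556]  H_jac=[-0.1279 0.1804]  S=[0.4779]  K=[-0.0520; 0.2864]  nu=[-2.6765]  x^+=[3.8287, 1.8479]  P^+=[0.7851 0.4266; 0.4266 1.0164]

x_post = [3.8287, 1.8479]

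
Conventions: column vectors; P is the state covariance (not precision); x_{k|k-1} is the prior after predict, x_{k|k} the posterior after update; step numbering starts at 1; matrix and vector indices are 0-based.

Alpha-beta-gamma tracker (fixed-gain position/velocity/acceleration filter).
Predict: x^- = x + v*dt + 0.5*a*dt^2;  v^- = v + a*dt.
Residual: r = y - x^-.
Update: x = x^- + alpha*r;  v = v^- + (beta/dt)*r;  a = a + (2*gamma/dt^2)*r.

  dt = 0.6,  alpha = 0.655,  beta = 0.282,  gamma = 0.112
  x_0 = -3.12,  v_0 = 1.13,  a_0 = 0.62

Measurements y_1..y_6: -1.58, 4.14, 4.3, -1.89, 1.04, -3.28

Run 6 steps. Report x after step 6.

step 1: x_pred=-2.3304  r=0.7504  x^+=-1.8389  v^+=1.8547  a^+=1.0869
step 2: x_pred=-0.5304  r=4.6704  x^+=2.5287  v^+=4.7019  a^+=3.9930
step 3: x_pred=6.0686  r=-1.7686  x^+=4.9102  v^+=6.2665  a^+=2.8925
step 4: x_pred=9.1907  r=-11.0807  x^+=1.9328  v^+=2.7940  a^+=-4.0022
step 5: x_pred=2.8889  r=-1.8489  x^+=1.6779  v^+=-0.4762  a^+=-5.1526
step 6: x_pred=0.4647  r=-3.7447  x^+=-1.9881  v^+=-5.3278  a^+=-7.4826

x_post = -1.9881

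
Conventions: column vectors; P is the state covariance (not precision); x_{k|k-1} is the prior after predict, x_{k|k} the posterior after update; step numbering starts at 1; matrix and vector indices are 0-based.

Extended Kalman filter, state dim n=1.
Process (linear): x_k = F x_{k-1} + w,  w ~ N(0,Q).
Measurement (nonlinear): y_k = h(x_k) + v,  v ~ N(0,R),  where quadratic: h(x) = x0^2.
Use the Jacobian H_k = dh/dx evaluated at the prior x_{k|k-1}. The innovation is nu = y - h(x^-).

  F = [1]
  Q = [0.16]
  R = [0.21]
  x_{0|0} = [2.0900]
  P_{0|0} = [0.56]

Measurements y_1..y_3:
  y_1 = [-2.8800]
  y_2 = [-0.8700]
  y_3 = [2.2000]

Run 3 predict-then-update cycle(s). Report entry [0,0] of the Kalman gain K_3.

K[0,0] = -0.1223

step 1: x^-=[2.0900]  P^-=[0.7200]  H_jac=[4.1800]  S=[12.7901]  K=[0.2353]  nu=[-7.2481]  x^+=[0.3845]  P^+=[0.0118]
step 2: x^-=[0.3845]  P^-=[0.1718]  H_jac=[0.7690]  S=[0.3116]  K=[0.4240]  nu=[-1.0178]  x^+=[-0.0471]  P^+=[0.1158]
step 3: x^-=[-0.0471]  P^-=[0.2758]  H_jac=[-0.0942]  S=[0.2124]  K=[-0.1223]  nu=[2.1978]  x^+=[-0.3159]  P^+=[0.2726]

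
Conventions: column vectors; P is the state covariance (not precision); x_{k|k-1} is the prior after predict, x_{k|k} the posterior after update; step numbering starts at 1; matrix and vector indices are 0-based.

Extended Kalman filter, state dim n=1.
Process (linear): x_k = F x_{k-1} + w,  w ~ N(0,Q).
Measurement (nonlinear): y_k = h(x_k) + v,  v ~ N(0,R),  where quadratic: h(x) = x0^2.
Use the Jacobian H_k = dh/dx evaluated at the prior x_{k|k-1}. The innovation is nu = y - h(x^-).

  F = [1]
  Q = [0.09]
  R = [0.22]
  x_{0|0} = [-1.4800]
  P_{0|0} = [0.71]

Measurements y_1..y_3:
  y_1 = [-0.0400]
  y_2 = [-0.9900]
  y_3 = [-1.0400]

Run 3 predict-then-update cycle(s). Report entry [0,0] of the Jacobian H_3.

H_jac[0,0] = -0.3836

step 1: x^-=[-1.4800]  P^-=[0.8000]  H_jac=[-2.9600]  S=[7.2293]  K=[-0.3276]  nu=[-2.2304]  x^+=[-0.7494]  P^+=[0.0243]
step 2: x^-=[-0.7494]  P^-=[0.1143]  H_jac=[-1.4988]  S=[0.4769]  K=[-0.3594]  nu=[-1.5516]  x^+=[-0.1918]  P^+=[0.0528]
step 3: x^-=[-0.1918]  P^-=[0.1428]  H_jac=[-0.3836]  S=[0.2410]  K=[-0.2272]  nu=[-1.0768]  x^+=[0.0529]  P^+=[0.1303]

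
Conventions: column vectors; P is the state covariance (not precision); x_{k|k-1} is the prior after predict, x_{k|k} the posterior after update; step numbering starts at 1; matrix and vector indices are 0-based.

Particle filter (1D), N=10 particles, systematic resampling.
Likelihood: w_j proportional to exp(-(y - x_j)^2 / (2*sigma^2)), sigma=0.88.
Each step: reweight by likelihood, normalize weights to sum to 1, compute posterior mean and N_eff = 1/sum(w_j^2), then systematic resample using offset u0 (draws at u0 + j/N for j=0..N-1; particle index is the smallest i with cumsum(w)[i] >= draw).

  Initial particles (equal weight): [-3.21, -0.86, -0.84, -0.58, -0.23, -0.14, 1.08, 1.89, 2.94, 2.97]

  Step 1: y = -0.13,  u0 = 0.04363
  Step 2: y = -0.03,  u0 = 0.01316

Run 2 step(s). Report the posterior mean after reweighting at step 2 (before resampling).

step 1: w=[0.0005, 0.1486, 0.1514, 0.1840, 0.2083, 0.2097, 0.0815, 0.0150, 0.0005, 0.0004]  mean=-0.3214  Neff=5.7761  idx=[1, 1, 2, 3, 3, 4, 4, 5, 5, 6]
step 2: w=[0.0805, 0.0805, 0.0822, 0.1033, 0.1033, 0.1223, 0.1223, 0.1245, 0.1245, 0.0567]  mean=-0.3571  Neff=9.5072  idx=[0, 1, 2, 3, 4, 5, 6, 7, 7, 8]

post_mean = -0.3571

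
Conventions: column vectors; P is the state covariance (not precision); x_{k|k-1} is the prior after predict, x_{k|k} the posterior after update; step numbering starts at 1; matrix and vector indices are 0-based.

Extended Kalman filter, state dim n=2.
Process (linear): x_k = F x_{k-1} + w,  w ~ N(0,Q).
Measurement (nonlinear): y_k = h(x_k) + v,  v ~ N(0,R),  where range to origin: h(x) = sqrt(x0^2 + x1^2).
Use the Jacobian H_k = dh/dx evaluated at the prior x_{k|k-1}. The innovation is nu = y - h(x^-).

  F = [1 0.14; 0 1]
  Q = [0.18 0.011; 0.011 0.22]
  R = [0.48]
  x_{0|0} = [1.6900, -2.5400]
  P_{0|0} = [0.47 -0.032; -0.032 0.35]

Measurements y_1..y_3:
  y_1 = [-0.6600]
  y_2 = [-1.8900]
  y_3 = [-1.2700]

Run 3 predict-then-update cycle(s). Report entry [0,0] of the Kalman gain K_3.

step 1: x^-=[1.3344, -2.5400]  P^-=[0.6479 0.0280; 0.0280 0.5700]  H_jac=[0.4651 -0.8853]  S=[1.0438]  K=[0.2649; -0.4710]  nu=[-3.5292]  x^+=[0.3994, -0.8779]  P^+=[0.5746 0.1582; 0.1582 0.3385]
step 2: x^-=[0.2765, -0.8779]  P^-=[0.8056 0.2166; 0.2166 0.5585]  H_jac=[0.3004 -0.9538]  S=[0.9366]  K=[0.0378; -0.4992]  nu=[-2.8104]  x^+=[0.1704, 0.5252]  P^+=[0.8042 0.2343; 0.2343 0.3250]
step 3: x^-=[0.2439, 0.5252]  P^-=[1.0562 0.2908; 0.2908 0.5450]  H_jac=[0.4212 0.9070]  S=[1.3379]  K=[0.5296; 0.4610]  nu=[-1.8491]  x^+=[-0.7355, -0.3273]  P^+=[0.6809 -0.0359; -0.0359 0.2607]

K[0,0] = 0.5296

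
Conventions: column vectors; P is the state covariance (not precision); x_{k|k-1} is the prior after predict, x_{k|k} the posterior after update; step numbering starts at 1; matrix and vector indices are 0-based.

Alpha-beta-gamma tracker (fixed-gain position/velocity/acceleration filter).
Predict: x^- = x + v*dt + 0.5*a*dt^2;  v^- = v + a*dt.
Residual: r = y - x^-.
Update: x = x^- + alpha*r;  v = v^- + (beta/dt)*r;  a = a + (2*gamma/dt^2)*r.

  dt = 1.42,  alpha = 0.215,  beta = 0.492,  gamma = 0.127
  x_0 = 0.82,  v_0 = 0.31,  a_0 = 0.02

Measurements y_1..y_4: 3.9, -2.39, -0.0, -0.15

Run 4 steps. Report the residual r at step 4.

resid = 1.6171

step 1: x_pred=1.2804  r=2.6196  x^+=1.8436  v^+=1.2460  a^+=0.3500
step 2: x_pred=3.9658  r=-6.3558  x^+=2.5993  v^+=-0.4591  a^+=-0.4506
step 3: x_pred=1.4930  r=-1.4930  x^+=1.1720  v^+=-1.6163  a^+=-0.6387
step 4: x_pred=-1.7671  r=1.6171  x^+=-1.4194  v^+=-1.9630  a^+=-0.4350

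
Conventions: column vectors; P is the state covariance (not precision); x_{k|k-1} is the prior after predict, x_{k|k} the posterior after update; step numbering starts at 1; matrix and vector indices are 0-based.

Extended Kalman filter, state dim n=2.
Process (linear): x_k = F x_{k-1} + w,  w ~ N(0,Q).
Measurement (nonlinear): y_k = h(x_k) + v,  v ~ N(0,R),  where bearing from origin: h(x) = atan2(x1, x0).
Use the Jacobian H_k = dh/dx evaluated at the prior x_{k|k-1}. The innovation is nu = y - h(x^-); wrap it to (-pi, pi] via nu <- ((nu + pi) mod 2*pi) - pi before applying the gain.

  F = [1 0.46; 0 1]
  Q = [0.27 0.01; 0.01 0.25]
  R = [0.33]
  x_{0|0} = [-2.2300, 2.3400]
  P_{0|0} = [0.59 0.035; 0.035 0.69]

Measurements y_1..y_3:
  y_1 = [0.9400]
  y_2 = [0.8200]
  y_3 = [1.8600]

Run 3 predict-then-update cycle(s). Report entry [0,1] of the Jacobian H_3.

step 1: x^-=[-1.1536, 2.3400]  P^-=[1.0382 0.3624; 0.3624 0.9400]  H_jac=[-0.3438 -0.1695]  S=[0.5219]  K=[-0.8015; -0.5439]  nu=[-1.0888]  x^+=[-0.2809, 2.9323]  P^+=[0.7029 0.1348; 0.1348 0.7856]
step 2: x^-=[1.0680, 2.9323]  P^-=[1.2632 0.5062; 0.5062 1.0356]  H_jac=[-0.3011 0.1097]  S=[0.4235]  K=[-0.7669; -0.0917]  nu=[-0.4015]  x^+=[1.3759, 2.9691]  P^+=[1.0141 0.4764; 0.4764 1.0320]
step 3: x^-=[2.7417, 2.9691]  P^-=[1.9407 0.9611; 0.9611 1.2820]  H_jac=[-0.1818 0.1679]  S=[0.3716]  K=[-0.5152; 0.1089]  nu=[1.0348]  x^+=[2.2085, 3.0818]  P^+=[1.8421 0.9820; 0.9820 1.2776]

H_jac[0,1] = 0.1679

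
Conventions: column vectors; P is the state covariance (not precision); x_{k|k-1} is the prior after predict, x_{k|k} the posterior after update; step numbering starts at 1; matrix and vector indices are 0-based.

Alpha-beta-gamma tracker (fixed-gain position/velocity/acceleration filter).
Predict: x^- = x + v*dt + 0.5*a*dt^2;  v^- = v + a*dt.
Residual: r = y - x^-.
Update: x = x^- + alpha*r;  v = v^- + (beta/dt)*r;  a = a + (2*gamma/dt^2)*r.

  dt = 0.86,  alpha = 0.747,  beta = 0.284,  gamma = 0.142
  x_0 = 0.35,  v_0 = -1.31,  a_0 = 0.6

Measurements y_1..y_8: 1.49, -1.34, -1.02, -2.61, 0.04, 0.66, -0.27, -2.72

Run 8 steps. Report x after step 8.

x_post = -1.7939

step 1: x_pred=-0.5547  r=2.0447  x^+=0.9727  v^+=-0.1188  a^+=1.3852
step 2: x_pred=1.3828  r=-2.7228  x^+=-0.6511  v^+=0.1733  a^+=0.3396
step 3: x_pred=-0.3765  r=-0.6435  x^+=-0.8572  v^+=0.2529  a^+=0.0925
step 4: x_pred=-0.6055  r=-2.0045  x^+=-2.1029  v^+=-0.3295  a^+=-0.6772
step 5: x_pred=-2.6366  r=2.6766  x^+=-0.6372  v^+=-0.0280  a^+=0.3506
step 6: x_pred=-0.5316  r=1.1916  x^+=0.3585  v^+=0.6671  a^+=0.8082
step 7: x_pred=1.2311  r=-1.5011  x^+=0.1098  v^+=0.8664  a^+=0.2318
step 8: x_pred=0.9406  r=-3.6606  x^+=-1.7939  v^+=-0.1431  a^+=-1.1739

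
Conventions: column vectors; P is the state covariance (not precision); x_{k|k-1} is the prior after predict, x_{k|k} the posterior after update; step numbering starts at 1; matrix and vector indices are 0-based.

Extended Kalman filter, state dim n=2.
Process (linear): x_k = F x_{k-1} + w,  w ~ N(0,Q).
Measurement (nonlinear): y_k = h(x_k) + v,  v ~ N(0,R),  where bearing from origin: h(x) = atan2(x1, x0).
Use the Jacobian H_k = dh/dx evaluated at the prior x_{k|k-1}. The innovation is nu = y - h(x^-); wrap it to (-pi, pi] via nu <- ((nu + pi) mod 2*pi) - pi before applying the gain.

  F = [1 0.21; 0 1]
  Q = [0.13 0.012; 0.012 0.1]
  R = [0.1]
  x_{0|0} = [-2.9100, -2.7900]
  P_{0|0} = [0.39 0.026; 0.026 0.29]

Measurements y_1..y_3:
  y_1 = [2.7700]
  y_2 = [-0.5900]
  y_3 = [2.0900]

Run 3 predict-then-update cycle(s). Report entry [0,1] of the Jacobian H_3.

step 1: x^-=[-3.4959, -2.7900]  P^-=[0.5437 0.0989; 0.0989 0.3900]  H_jac=[0.1395 -0.1747]  S=[0.1177]  K=[0.4976; -0.4620]  nu=[-1.0452]  x^+=[-4.0159, -2.3072]  P^+=[0.5146 0.1259; 0.1259 0.3649]
step 2: x^-=[-4.5004, -2.3072]  P^-=[0.7136 0.2146; 0.2146 0.4649]  H_jac=[0.0902 -0.1760]  S=[0.1134]  K=[0.2347; -0.5507]  nu=[2.0779]  x^+=[-4.0128, -3.4515]  P^+=[0.7073 0.2292; 0.2292 0.4305]
step 3: x^-=[-4.7376, -3.4515]  P^-=[0.9526 0.3316; 0.3316 0.5305]  H_jac=[0.1005 -0.1379]  S=[0.1105]  K=[0.4521; -0.3605]  nu=[-1.6812]  x^+=[-5.4977, -2.8455]  P^+=[0.9300 0.3496; 0.3496 0.5161]

H_jac[0,1] = -0.1379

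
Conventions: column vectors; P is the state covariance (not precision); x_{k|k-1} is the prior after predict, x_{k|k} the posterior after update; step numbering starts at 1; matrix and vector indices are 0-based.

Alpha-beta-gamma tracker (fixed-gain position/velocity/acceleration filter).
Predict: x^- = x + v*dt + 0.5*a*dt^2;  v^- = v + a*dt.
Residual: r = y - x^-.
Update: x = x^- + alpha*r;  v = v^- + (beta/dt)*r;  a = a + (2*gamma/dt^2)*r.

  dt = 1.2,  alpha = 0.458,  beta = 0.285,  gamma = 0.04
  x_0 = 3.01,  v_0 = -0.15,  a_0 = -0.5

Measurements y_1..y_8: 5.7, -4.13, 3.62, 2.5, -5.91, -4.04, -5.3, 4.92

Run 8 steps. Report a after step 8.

step 1: x_pred=2.4700  r=3.2300  x^+=3.9493  v^+=0.0171  a^+=-0.3206
step 2: x_pred=3.7391  r=-7.8691  x^+=0.1350  v^+=-2.2365  a^+=-0.7577
step 3: x_pred=-3.0943  r=6.7143  x^+=-0.0191  v^+=-1.5511  a^+=-0.3847
step 4: x_pred=-2.1574  r=4.6574  x^+=-0.0243  v^+=-0.9066  a^+=-0.1260
step 5: x_pred=-1.2029  r=-4.7071  x^+=-3.3588  v^+=-2.1757  a^+=-0.3875
step 6: x_pred=-6.2486  r=2.2086  x^+=-5.2371  v^+=-2.1161  a^+=-0.2648
step 7: x_pred=-7.9670  r=2.6670  x^+=-6.7455  v^+=-1.8004  a^+=-0.1166
step 8: x_pred=-8.9900  r=13.9100  x^+=-2.6192  v^+=1.3633  a^+=0.6562

a_post = 0.6562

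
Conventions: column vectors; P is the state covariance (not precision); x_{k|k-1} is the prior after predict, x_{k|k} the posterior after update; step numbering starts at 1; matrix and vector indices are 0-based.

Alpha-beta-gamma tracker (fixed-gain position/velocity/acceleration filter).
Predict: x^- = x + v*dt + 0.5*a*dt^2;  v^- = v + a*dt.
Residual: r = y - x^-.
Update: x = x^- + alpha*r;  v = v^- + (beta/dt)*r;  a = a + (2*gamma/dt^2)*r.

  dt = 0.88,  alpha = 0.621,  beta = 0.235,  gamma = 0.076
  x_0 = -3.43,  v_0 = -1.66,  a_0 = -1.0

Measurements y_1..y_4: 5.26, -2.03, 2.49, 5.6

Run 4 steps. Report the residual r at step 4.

resid = 2.8179

step 1: x_pred=-5.2780  r=10.5380  x^+=1.2661  v^+=0.2741  a^+=1.0684
step 2: x_pred=1.9210  r=-3.9510  x^+=-0.5326  v^+=0.1592  a^+=0.2929
step 3: x_pred=-0.2790  r=2.7690  x^+=1.4405  v^+=1.1564  a^+=0.8364
step 4: x_pred=2.7821  r=2.8179  x^+=4.5320  v^+=2.6450  a^+=1.3895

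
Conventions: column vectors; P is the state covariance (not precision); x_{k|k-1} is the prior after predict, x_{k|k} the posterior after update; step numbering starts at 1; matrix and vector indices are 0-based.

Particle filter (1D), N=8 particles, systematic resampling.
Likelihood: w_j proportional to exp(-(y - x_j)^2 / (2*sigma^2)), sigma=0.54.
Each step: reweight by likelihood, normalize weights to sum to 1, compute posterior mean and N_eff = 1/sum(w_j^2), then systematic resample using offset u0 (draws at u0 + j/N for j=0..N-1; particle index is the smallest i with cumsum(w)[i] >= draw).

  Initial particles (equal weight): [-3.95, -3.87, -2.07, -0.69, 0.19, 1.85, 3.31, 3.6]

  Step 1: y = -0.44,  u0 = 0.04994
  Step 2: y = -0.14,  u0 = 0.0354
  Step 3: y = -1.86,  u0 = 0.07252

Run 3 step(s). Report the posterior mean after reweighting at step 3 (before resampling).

post_mean = -0.6859

step 1: w=[0.0000, 0.0000, 0.0074, 0.6347, 0.3577, 0.0001, 0.0000, 0.0000]  mean=-0.3852  Neff=1.8835  idx=[3, 3, 3, 3, 3, 4, 4, 4]
step 2: w=[0.1089, 0.1089, 0.1089, 0.1089, 0.1089, 0.1518, 0.1518, 0.1518]  mean=-0.2892  Neff=7.7853  idx=[0, 1, 2, 3, 4, 5, 6, 7]
step 3: w=[0.1991, 0.1991, 0.1991, 0.1991, 0.1991, 0.0015, 0.0015, 0.0015]  mean=-0.6859  Neff=5.0465  idx=[0, 0, 1, 2, 2, 3, 4, 4]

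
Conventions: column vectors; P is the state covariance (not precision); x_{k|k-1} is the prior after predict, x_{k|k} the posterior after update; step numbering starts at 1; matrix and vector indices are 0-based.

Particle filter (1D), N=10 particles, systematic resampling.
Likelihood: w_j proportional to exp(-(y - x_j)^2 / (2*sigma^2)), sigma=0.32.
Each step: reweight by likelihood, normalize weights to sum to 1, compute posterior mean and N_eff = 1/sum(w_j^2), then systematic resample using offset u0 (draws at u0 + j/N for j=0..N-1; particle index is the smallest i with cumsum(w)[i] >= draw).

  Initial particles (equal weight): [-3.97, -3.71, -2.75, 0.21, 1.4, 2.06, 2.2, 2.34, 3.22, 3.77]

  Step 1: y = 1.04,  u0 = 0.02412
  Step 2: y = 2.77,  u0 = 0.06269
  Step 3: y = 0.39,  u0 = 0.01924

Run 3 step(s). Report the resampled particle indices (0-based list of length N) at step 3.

resampled_idx = [0, 1, 2, 3, 4, 5, 6, 7, 8, 9]

step 1: w=[0.0000, 0.0000, 0.0000, 0.0603, 0.9259, 0.0108, 0.0024, 0.0005, 0.0000, 0.0000]  mean=1.3377  Neff=1.1613  idx=[3, 4, 4, 4, 4, 4, 4, 4, 4, 4]
step 2: w=[0.0000, 0.1111, 0.1111, 0.1111, 0.1111, 0.1111, 0.1111, 0.1111, 0.1111, 0.1111]  mean=1.4000  Neff=9.0000  idx=[1, 2, 3, 4, 5, 6, 6, 7, 8, 9]
step 3: w=[0.1000, 0.1000, 0.1000, 0.1000, 0.1000, 0.1000, 0.1000, 0.1000, 0.1000, 0.1000]  mean=1.4000  Neff=10.0000  idx=[0, 1, 2, 3, 4, 5, 6, 7, 8, 9]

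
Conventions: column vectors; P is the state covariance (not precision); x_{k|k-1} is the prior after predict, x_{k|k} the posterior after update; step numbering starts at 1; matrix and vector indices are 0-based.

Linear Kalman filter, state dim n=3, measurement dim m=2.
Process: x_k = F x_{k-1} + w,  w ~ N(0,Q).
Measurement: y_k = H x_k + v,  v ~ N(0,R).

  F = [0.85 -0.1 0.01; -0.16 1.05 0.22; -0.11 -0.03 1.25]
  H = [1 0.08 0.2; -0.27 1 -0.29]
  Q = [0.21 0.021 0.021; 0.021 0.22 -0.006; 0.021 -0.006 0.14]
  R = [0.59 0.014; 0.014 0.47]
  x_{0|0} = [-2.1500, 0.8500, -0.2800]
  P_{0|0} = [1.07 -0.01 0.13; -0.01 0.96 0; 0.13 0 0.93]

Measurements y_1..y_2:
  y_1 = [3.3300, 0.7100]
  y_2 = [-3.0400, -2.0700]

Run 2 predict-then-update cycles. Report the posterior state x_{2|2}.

step 1: x^-=[-1.9153, 1.1749, -0.1390]  P^-=[0.9967 -0.2083 0.0736; -0.2083 1.3450 0.2103; 0.0736 0.2103 1.5711]  S=[1.6610 -0.4305; -0.4305 2.0218]  K=[0.5662 -0.1261; 0.1445 0.6937; 0.2219 -0.0839]  nu=[5.1791, -1.0223]  x^+=[1.1460, 1.2142, 1.0958]  P^+=[0.3706 -0.0061 -0.1890; -0.0061 0.4238 0.3358; -0.1890 0.3358 1.4591]
step 2: x^-=[0.8637, 1.3326, 1.2073]  P^-=[0.4793 -0.1151 -0.2367; -0.1151 0.9378 0.8700; -0.2367 0.8700 2.4514]  S=[1.0881 -0.0600; -0.0600 1.1694]  K=[0.3813 -0.1308; 0.1573 0.6208; 0.3084 0.2065]  nu=[-4.2517, -2.8193]  x^+=[-0.3886, -1.0864, -0.6861]  P^+=[0.2951 -0.0724 -0.3307; -0.0724 0.4719 0.6807; -0.3307 0.6807 2.3057]

x_post = [-0.3886, -1.0864, -0.6861]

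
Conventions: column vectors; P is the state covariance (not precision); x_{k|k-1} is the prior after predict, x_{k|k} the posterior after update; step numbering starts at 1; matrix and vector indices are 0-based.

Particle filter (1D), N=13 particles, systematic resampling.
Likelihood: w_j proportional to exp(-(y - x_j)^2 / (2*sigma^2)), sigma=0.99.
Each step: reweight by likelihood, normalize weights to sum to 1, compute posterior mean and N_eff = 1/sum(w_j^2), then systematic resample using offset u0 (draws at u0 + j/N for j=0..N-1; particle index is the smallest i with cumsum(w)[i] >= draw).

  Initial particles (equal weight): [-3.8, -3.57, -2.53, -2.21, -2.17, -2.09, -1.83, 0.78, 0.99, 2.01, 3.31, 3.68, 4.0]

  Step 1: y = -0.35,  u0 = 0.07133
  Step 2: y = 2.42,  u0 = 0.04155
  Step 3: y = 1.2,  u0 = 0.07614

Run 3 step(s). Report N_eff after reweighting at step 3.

N_eff = 12.7838

step 1: w=[0.0012, 0.0026, 0.0449, 0.0868, 0.0935, 0.1081, 0.1658, 0.2642, 0.2028, 0.0296, 0.0005, 0.0001, 0.0000]  mean=-0.5825  Neff=5.9085  idx=[3, 4, 4, 5, 6, 6, 7, 7, 7, 7, 8, 8, 9]
step 2: w=[0.0000, 0.0000, 0.0000, 0.0000, 0.0000, 0.0000, 0.0962, 0.0962, 0.0962, 0.0962, 0.1336, 0.1336, 0.3480]  mean=1.2639  Neff=5.1593  idx=[6, 7, 8, 8, 9, 10, 10, 11, 12, 12, 12, 12, 12]
step 3: w=[0.0825, 0.0825, 0.0825, 0.0825, 0.0825, 0.0882, 0.0882, 0.0882, 0.0646, 0.0646, 0.0646, 0.0646, 0.0646]  mean=1.2327  Neff=12.7838  idx=[0, 1, 2, 3, 4, 5, 6, 7, 8, 9, 10, 11, 12]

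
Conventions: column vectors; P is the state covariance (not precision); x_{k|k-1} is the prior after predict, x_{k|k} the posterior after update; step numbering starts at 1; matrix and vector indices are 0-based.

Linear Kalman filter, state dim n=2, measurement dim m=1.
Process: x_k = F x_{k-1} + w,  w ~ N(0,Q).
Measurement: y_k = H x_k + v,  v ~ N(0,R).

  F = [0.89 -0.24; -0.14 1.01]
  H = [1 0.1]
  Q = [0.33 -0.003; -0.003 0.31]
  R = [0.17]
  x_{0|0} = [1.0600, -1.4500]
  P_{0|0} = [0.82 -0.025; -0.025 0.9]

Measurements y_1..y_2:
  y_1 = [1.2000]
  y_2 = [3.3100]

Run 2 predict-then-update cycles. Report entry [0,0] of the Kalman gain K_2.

step 1: x^-=[1.2914, -1.6129]  P^-=[1.0420 -0.3466; -0.3466 1.2512]  S=[1.1552]  K=[0.8720; -0.1918]  nu=[0.0699]  x^+=[1.3523, -1.6263]  P^+=[0.1636 -0.1535; -0.1535 1.2088]
step 2: x^-=[1.5939, -1.8319]  P^-=[0.5948 -0.4595; -0.4595 1.5897]  S=[0.6888]  K=[0.7968; -0.4363]  nu=[1.8993]  x^+=[3.1073, -2.6606]  P^+=[0.1575 -0.2200; -0.2200 1.4585]

K[0,0] = 0.7968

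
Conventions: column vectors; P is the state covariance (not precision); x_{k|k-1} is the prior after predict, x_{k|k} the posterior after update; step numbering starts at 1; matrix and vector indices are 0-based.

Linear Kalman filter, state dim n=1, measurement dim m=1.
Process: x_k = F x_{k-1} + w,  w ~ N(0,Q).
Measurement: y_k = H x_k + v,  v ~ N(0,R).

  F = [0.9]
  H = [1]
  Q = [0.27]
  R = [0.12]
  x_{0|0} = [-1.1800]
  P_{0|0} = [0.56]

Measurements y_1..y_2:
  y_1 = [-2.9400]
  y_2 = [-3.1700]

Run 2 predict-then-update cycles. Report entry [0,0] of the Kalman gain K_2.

step 1: x^-=[-1.0620]  P^-=[0.7236]  S=[0.8436]  K=[0.8578]  nu=[-1.8780]  x^+=[-2.6729]  P^+=[0.1029]
step 2: x^-=[-2.4056]  P^-=[0.3534]  S=[0.4734]  K=[0.7465]  nu=[-0.7644]  x^+=[-2.9762]  P^+=[0.0896]

K[0,0] = 0.7465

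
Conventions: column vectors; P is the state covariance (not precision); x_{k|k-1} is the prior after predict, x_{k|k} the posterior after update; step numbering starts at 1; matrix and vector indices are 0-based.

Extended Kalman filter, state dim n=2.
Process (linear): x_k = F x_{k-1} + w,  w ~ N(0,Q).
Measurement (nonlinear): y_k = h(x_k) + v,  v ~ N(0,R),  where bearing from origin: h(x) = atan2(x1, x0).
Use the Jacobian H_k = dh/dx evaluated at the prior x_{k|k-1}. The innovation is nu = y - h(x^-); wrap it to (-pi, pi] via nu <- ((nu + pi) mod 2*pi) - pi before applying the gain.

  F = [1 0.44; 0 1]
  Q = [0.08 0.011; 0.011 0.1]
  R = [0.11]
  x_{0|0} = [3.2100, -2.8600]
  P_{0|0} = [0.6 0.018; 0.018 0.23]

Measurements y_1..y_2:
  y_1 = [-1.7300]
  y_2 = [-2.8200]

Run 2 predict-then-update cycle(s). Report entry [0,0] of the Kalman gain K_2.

K[0,0] = 1.1807

step 1: x^-=[1.9516, -2.8600]  P^-=[0.7404 0.1302; 0.1302 0.3300]  H_jac=[0.2386 0.1628]  S=[0.1710]  K=[1.1569; 0.4958]  nu=[-0.7580]  x^+=[1.0747, -3.2358]  P^+=[0.5115 0.0321; 0.0321 0.2880]
step 2: x^-=[-0.3491, -3.2358]  P^-=[0.6755 0.1698; 0.1698 0.3880]  H_jac=[0.3055 -0.0330]  S=[0.1700]  K=[1.1807; 0.2299]  nu=[-1.1417]  x^+=[-1.6971, -3.4983]  P^+=[0.4385 0.1237; 0.1237 0.3790]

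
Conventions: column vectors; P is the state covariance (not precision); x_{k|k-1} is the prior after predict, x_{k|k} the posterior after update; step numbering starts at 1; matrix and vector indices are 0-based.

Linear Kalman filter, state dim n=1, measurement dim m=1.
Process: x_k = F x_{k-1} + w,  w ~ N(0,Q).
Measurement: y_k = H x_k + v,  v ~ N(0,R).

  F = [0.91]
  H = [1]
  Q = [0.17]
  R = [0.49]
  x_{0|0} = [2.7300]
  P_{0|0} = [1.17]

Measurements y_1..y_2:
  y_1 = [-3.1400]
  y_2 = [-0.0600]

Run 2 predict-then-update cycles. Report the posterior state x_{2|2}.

step 1: x^-=[2.4843]  P^-=[1.1389]  S=[1.6289]  K=[0.6992]  nu=[-5.6243]  x^+=[-1.4481]  P^+=[0.3426]
step 2: x^-=[-1.3178]  P^-=[0.4537]  S=[0.9437]  K=[0.4808]  nu=[1.2578]  x^+=[-0.7131]  P^+=[0.2356]

x_post = [-0.7131]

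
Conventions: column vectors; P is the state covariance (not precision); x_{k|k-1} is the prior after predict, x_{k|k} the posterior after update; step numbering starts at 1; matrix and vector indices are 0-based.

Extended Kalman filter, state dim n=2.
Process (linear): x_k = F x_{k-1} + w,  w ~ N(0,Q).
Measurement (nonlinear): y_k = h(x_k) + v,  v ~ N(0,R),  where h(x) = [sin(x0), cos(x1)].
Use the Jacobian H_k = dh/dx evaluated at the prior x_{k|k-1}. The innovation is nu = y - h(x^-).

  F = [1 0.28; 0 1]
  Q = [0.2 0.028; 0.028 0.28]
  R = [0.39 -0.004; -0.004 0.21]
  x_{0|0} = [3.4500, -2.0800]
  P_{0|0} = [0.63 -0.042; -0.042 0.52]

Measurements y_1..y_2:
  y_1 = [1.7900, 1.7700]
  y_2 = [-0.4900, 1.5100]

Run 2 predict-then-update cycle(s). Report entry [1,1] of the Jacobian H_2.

H_jac[1,1] = 0.2013

step 1: x^-=[2.8676, -2.0800]  P^-=[0.8472 0.1316; 0.1316 0.8000]  H_jac=[-0.9627 0.0000; 0.0000 0.8731]  S=[1.1752 -0.1146; -0.1146 0.8199]  K=[-0.6898 0.0437; -0.0251 0.8485]  nu=[1.5194, 2.2575]  x^+=[1.9182, -0.2027]  P^+=[0.2796 0.0137; 0.0137 0.2042]
step 2: x^-=[1.8615, -0.2027]  P^-=[0.5033 0.0988; 0.0988 0.4842]  H_jac=[-0.2866 0.0000; 0.0000 0.2013]  S=[0.4313 -0.0097; -0.0097 0.2296]  K=[-0.3328 0.0726; -0.0562 0.4221]  nu=[-1.4480, 0.5305]  x^+=[2.3819, 0.1026]  P^+=[0.4538 0.0823; 0.0823 0.4414]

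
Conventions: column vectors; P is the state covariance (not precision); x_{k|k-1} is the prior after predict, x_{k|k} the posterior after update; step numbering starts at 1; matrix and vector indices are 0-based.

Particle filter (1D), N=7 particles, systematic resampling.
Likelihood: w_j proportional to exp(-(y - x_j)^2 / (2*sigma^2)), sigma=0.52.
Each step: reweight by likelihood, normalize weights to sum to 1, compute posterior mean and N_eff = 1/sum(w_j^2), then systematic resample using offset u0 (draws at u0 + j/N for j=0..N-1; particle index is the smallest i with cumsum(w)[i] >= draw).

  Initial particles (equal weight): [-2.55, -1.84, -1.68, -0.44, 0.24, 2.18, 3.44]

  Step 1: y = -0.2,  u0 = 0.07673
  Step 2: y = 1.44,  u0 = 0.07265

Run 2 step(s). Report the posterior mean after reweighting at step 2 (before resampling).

post_mean = 0.2216

step 1: w=[0.0000, 0.0043, 0.0107, 0.5541, 0.4309, 0.0000, 0.0000]  mean=-0.1663  Neff=2.0292  idx=[3, 3, 3, 3, 4, 4, 4]
step 2: w=[0.0067, 0.0067, 0.0067, 0.0067, 0.3243, 0.3243, 0.3243]  mean=0.2216  Neff=3.1669  idx=[4, 4, 5, 5, 5, 6, 6]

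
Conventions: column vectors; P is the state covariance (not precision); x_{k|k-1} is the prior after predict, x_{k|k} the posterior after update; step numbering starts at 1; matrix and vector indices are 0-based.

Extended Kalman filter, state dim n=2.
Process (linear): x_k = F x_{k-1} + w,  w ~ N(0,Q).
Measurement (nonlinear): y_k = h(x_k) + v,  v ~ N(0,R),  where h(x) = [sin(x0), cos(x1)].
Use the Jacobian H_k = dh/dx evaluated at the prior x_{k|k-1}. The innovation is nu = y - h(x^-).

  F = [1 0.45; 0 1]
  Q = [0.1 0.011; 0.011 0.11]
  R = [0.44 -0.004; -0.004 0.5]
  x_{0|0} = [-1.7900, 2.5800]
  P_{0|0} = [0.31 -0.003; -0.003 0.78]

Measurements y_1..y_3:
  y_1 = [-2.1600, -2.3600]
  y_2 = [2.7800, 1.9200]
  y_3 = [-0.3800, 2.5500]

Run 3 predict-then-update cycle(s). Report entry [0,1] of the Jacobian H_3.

step 1: x^-=[-0.6290, 2.5800]  P^-=[0.5653 0.3590; 0.3590 0.8900]  H_jac=[0.8086 0.0000; 0.0000 -0.5325]  S=[0.8096 -0.1586; -0.1586 0.7524]  K=[0.5370 -0.1409; 0.2453 -0.5782]  nu=[-1.5717, -1.5136]  x^+=[-1.2596, 3.0697]  P^+=[0.2929 0.1363; 0.1363 0.5447]
step 2: x^-=[0.1217, 3.0697]  P^-=[0.6259 0.3925; 0.3925 0.6547]  H_jac=[0.9926 0.0000; 0.0000 -0.0719]  S=[1.0567 -0.0320; -0.0320 0.5034]  K=[0.5874 -0.0187; 0.3665 -0.0702]  nu=[2.6586, 2.9174]  x^+=[1.6288, 3.8394]  P^+=[0.2604 0.1628; 0.1628 0.5086]
step 3: x^-=[3.3565, 3.8394]  P^-=[0.6099 0.4027; 0.4027 0.6186]  H_jac=[-0.9770 0.0000; 0.0000 0.6426]  S=[1.0222 -0.2568; -0.2568 0.7554]  K=[-0.5433 0.1578; -0.2762 0.4323]  nu=[-0.1667, 3.3162]  x^+=[3.9705, 5.3192]  P^+=[0.2453 0.1262; 0.1262 0.3381]

H_jac[0,1] = 0.0000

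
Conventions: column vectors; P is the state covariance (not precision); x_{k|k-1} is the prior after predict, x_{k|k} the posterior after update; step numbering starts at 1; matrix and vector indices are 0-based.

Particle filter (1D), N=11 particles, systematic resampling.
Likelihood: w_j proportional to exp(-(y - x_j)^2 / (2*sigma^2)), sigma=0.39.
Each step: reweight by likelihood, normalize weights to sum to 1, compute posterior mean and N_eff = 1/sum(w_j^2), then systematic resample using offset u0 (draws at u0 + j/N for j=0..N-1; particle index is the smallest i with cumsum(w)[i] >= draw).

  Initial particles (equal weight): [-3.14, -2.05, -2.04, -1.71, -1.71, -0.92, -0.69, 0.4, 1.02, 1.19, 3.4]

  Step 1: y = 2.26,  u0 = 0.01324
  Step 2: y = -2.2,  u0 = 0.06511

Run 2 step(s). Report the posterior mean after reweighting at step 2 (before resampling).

post_mean = 1.0318

step 1: w=[0.0000, 0.0000, 0.0000, 0.0000, 0.0000, 0.0000, 0.0000, 0.0003, 0.1465, 0.5328, 0.3204]  mean=1.8730  Neff=2.4509  idx=[8, 8, 9, 9, 9, 9, 9, 9, 10, 10, 10]
step 2: w=[0.4653, 0.4653, 0.0116, 0.0116, 0.0116, 0.0116, 0.0116, 0.0116, 0.0000, 0.0000, 0.0000]  mean=1.0318  Neff=2.3053  idx=[0, 0, 0, 0, 0, 1, 1, 1, 1, 1, 5]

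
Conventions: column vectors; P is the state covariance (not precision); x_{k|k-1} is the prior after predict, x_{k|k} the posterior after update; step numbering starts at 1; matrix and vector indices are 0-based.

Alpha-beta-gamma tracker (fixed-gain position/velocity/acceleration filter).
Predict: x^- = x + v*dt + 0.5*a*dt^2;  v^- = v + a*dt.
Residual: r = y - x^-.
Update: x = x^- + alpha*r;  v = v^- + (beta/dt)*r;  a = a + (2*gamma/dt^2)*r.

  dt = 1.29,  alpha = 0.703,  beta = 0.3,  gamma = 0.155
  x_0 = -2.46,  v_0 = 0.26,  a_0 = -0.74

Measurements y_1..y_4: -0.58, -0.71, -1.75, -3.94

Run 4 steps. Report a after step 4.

step 1: x_pred=-2.7403  r=2.1603  x^+=-1.2216  v^+=-0.1922  a^+=-0.3376
step 2: x_pred=-1.7504  r=1.0404  x^+=-1.0190  v^+=-0.3857  a^+=-0.1437
step 3: x_pred=-1.6362  r=-0.1138  x^+=-1.7162  v^+=-0.5976  a^+=-0.1650
step 4: x_pred=-2.6243  r=-1.3157  x^+=-3.5493  v^+=-1.1164  a^+=-0.4100

a_post = -0.4100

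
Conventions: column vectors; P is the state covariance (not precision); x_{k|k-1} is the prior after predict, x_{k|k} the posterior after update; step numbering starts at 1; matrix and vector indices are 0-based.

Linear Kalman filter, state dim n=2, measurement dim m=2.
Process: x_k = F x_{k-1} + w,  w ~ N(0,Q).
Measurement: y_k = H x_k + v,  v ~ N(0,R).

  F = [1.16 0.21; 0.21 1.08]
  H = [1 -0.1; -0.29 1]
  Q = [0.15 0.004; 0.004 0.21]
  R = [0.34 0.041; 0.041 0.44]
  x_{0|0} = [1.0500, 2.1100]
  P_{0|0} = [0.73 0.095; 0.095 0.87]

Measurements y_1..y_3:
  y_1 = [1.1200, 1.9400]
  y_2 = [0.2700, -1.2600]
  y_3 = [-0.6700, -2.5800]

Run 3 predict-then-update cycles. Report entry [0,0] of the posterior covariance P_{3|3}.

P_post[0,0] = 0.2206

step 1: x^-=[1.6611, 2.4993]  P^-=[1.2169 0.5023; 0.5023 1.3001]  S=[1.4695 0.0750; 0.0750 1.5510]  K=[0.7910 0.0581; 0.2159 0.7338]  nu=[-0.2912, -0.0776]  x^+=[1.4263, 2.3795]  P^+=[0.2854 0.1408; 0.1408 0.3726]
step 2: x^-=[2.1542, 2.8694]  P^-=[0.6190 0.3406; 0.3406 0.7210]  S=[0.8981 0.1398; 0.1398 1.0155]  K=[0.6404 0.0704; 0.2080 0.5841]  nu=[-1.5972, -3.5047]  x^+=[0.8846, 0.4902]  P^+=[0.2331 0.1248; 0.1248 0.3017]
step 3: x^-=[1.1290, 0.7152]  P^-=[0.5378 0.2911; 0.2911 0.6288]  S=[0.8258 0.1217; 0.1217 0.9452]  K=[0.6064 0.0649; 0.1952 0.5508]  nu=[-1.7275, -2.9677]  x^+=[-0.1111, -1.2567]  P^+=[0.2206 0.1174; 0.1174 0.2844]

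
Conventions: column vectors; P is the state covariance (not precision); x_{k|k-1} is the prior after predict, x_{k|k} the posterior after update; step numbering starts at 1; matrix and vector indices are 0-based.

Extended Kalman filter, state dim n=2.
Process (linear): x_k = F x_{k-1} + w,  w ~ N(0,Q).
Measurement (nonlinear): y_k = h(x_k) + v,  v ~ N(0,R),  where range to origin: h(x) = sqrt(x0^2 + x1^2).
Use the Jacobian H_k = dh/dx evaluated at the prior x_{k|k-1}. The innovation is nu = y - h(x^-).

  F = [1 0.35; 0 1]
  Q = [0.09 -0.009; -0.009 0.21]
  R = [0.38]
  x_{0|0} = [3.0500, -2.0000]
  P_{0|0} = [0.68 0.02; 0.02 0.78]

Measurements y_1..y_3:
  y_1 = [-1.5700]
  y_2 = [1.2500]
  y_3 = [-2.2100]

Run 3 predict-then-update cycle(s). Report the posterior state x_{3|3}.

x_post = [-1.3909, -1.7024]

step 1: x^-=[2.3500, -2.0000]  P^-=[0.8796 0.2840; 0.2840 0.9900]  H_jac=[0.7615 -0.6481]  S=[1.0256]  K=[0.4736; -0.4147]  nu=[-4.6559]  x^+=[0.1449, -0.0690]  P^+=[0.6495 0.4855; 0.4855 0.8136]
step 2: x^-=[0.1207, -0.0690]  P^-=[1.1790 0.7612; 0.7612 1.0236]  H_jac=[0.8682 -0.4963]  S=[0.8648]  K=[0.7468; 0.1768]  nu=[1.1109]  x^+=[0.9503, 0.1274]  P^+=[0.6968 0.6471; 0.6471 0.9966]
step 3: x^-=[0.9949, 0.1274]  P^-=[1.3618 0.9869; 0.9869 1.2066]  H_jac=[0.9919 0.1270]  S=[1.9879]  K=[0.7425; 0.5695]  nu=[-3.2130]  x^+=[-1.3909, -1.7024]  P^+=[0.2657 0.1462; 0.1462 0.5618]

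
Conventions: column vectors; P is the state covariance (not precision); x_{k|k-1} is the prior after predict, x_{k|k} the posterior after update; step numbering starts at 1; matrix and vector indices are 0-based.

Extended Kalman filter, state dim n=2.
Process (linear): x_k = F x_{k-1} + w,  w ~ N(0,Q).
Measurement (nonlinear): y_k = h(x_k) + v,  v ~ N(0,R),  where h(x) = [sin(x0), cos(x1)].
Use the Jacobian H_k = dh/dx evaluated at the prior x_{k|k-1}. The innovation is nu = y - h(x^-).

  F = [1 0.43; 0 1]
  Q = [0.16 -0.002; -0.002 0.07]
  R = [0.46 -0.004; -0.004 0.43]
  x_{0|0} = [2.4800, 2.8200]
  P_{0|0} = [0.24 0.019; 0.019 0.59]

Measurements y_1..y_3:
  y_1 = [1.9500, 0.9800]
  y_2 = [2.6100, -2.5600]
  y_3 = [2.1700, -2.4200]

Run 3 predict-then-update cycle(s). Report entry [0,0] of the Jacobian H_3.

H_jac[0,0] = -1.0000

step 1: x^-=[3.6926, 2.8200]  P^-=[0.5254 0.2707; 0.2707 0.6600]  H_jac=[-0.8520 0.0000; 0.0000 -0.3161]  S=[0.8414 0.0689; 0.0689 0.4959]  K=[-0.5239 -0.0997; -0.2424 -0.3870]  nu=[2.4735, 1.9287]  x^+=[2.2044, 1.4740]  P^+=[0.2824 0.1291; 0.1291 0.5234]
step 2: x^-=[2.8382, 1.4740]  P^-=[0.6501 0.3521; 0.3521 0.5934]  H_jac=[-0.9543 0.0000; 0.0000 -0.9953]  S=[1.0521 0.3305; 0.3305 1.0178]  K=[-0.5363 -0.1702; -0.1527 -0.5307]  nu=[2.3113, -2.6566]  x^+=[2.0510, 2.5308]  P^+=[0.2578 0.0714; 0.0714 0.2286]
step 3: x^-=[3.1393, 2.5308]  P^-=[0.5214 0.1677; 0.1677 0.2986]  H_jac=[-1.0000 0.0000; 0.0000 -0.5735]  S=[0.9814 0.0922; 0.0922 0.5282]  K=[-0.5228 -0.0909; -0.1428 -0.2993]  nu=[2.1677, -1.6008]  x^+=[2.1515, 2.7005]  P^+=[0.2401 0.0645; 0.0645 0.2234]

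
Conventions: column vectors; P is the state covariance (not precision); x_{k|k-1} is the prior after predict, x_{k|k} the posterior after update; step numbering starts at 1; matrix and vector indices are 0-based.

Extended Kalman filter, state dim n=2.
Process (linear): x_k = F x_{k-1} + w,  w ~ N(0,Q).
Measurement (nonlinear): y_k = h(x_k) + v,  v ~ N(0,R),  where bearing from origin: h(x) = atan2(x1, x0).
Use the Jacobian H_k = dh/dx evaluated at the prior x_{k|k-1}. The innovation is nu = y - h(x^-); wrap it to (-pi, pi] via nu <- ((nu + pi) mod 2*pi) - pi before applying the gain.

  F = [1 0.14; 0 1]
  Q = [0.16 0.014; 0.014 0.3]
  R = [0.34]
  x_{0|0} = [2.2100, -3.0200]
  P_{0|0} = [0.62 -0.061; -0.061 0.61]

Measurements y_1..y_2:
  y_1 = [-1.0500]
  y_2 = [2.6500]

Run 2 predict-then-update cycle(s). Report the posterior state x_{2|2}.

step 1: x^-=[1.7872, -3.0200]  P^-=[0.7749 0.0384; 0.0384 0.9100]  H_jac=[0.2452 0.1451]  S=[0.4085]  K=[0.4788; 0.3464]  nu=[-0.0136]  x^+=[1.7807, -3.0247]  P^+=[0.6812 -0.0293; -0.0293 0.8610]
step 2: x^-=[1.3572, -3.0247]  P^-=[0.8499 0.1052; 0.1052 1.1610]  H_jac=[0.2752 0.1235]  S=[0.4292]  K=[0.5752; 0.4015]  nu=[-2.4842]  x^+=[-0.0716, -4.0220]  P^+=[0.7079 0.0061; 0.0061 1.0918]

x_post = [-0.0716, -4.0220]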